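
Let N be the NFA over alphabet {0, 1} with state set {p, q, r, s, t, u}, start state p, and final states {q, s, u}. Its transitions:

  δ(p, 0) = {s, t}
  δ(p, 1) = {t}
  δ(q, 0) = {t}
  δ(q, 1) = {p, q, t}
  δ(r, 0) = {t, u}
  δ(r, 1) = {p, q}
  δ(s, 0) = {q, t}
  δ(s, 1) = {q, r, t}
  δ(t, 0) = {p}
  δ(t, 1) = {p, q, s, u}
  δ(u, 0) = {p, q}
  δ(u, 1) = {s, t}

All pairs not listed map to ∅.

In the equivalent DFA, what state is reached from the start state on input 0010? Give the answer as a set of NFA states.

{p, q, s, t}

Start: {p}.
δ(p,0) = {s, t}.
Union: {s, t}.
After 0: {s, t}.
δ(s,0) = {q, t}; δ(t,0) = {p}.
Union: {p, q, t}.
After 0: {p, q, t}.
δ(p,1) = {t}; δ(q,1) = {p, q, t}; δ(t,1) = {p, q, s, u}.
Union: {p, q, s, t, u}.
After 1: {p, q, s, t, u}.
δ(p,0) = {s, t}; δ(q,0) = {t}; δ(s,0) = {q, t}; δ(t,0) = {p}; δ(u,0) = {p, q}.
Union: {p, q, s, t}.
After 0: {p, q, s, t}.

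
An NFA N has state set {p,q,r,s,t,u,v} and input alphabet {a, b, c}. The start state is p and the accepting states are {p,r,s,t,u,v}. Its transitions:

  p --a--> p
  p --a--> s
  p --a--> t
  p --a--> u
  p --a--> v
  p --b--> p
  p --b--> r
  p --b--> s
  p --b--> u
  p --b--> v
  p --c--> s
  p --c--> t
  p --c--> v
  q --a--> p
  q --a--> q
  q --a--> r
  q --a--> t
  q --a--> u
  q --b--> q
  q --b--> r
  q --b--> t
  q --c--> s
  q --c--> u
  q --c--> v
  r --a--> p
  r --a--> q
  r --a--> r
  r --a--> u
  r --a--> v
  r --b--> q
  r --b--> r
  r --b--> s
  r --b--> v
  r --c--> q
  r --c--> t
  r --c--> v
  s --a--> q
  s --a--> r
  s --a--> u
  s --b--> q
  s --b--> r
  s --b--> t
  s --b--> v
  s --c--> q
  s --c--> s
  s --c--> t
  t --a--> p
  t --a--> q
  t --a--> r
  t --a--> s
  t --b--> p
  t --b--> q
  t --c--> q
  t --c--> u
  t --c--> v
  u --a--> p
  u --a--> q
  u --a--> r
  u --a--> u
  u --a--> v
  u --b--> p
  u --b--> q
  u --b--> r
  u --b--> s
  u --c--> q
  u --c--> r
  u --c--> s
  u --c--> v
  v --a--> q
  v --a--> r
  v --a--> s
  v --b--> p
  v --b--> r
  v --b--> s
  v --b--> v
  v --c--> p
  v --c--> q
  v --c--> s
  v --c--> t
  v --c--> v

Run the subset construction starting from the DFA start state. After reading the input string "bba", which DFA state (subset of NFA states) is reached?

{p,q,r,s,t,u,v}

Start: {p}.
δ(p,b) = {p,r,s,u,v}.
Union: {p,r,s,u,v}.
After b: {p,r,s,u,v}.
δ(p,b) = {p,r,s,u,v}; δ(r,b) = {q,r,s,v}; δ(s,b) = {q,r,t,v}; δ(u,b) = {p,q,r,s}; δ(v,b) = {p,r,s,v}.
Union: {p,q,r,s,t,u,v}.
After b: {p,q,r,s,t,u,v}.
δ(p,a) = {p,s,t,u,v}; δ(q,a) = {p,q,r,t,u}; δ(r,a) = {p,q,r,u,v}; δ(s,a) = {q,r,u}; δ(t,a) = {p,q,r,s}; δ(u,a) = {p,q,r,u,v}; δ(v,a) = {q,r,s}.
Union: {p,q,r,s,t,u,v}.
After a: {p,q,r,s,t,u,v}.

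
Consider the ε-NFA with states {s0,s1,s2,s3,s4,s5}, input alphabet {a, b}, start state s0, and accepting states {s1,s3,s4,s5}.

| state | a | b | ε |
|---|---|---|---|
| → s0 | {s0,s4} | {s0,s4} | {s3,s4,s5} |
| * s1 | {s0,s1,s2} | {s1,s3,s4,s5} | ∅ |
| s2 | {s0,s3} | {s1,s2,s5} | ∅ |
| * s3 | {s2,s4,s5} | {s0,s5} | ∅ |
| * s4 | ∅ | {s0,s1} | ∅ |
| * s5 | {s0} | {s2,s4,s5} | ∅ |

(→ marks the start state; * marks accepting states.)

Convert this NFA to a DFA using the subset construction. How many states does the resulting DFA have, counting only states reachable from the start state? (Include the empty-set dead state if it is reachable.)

3

Start state of the DFA: {s0,s3,s4,s5} (ε-closure of the NFA start).
{s0,s3,s4,s5} --a--> {s0,s2,s3,s4,s5}  [new]
{s0,s3,s4,s5} --b--> {s0,s1,s2,s3,s4,s5}  [new]
{s0,s2,s3,s4,s5} --a--> {s0,s2,s3,s4,s5}  [seen]
{s0,s2,s3,s4,s5} --b--> {s0,s1,s2,s3,s4,s5}  [seen]
{s0,s1,s2,s3,s4,s5} --a--> {s0,s1,s2,s3,s4,s5}  [seen]
{s0,s1,s2,s3,s4,s5} --b--> {s0,s1,s2,s3,s4,s5}  [seen]
Reachable DFA states: {s0,s3,s4,s5}, {s0,s2,s3,s4,s5}, {s0,s1,s2,s3,s4,s5}.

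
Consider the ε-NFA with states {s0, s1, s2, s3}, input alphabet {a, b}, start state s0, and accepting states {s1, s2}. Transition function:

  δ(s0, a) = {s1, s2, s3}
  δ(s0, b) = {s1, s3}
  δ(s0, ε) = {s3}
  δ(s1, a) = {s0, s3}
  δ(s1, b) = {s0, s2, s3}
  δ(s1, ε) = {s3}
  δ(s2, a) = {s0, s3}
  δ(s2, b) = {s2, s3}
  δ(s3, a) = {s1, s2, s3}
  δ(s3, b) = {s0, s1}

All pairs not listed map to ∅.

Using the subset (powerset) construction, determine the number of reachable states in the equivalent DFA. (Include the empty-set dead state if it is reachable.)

Start state of the DFA: {s0, s3} (ε-closure of the NFA start).
{s0, s3} --a--> {s1, s2, s3}  [new]
{s0, s3} --b--> {s0, s1, s3}  [new]
{s1, s2, s3} --a--> {s0, s1, s2, s3}  [new]
{s1, s2, s3} --b--> {s0, s1, s2, s3}  [seen]
{s0, s1, s3} --a--> {s0, s1, s2, s3}  [seen]
{s0, s1, s3} --b--> {s0, s1, s2, s3}  [seen]
{s0, s1, s2, s3} --a--> {s0, s1, s2, s3}  [seen]
{s0, s1, s2, s3} --b--> {s0, s1, s2, s3}  [seen]
Reachable DFA states: {s0, s3}, {s1, s2, s3}, {s0, s1, s3}, {s0, s1, s2, s3}.

4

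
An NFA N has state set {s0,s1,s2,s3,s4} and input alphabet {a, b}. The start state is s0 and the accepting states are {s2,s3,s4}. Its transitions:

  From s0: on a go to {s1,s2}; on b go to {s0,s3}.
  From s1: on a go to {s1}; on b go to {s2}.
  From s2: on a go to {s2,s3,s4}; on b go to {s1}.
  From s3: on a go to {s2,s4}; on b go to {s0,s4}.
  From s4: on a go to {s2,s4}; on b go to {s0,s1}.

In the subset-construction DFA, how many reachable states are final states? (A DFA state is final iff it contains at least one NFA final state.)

10

Start state of the DFA: {s0}.
{s0} --a--> {s1,s2}  [new]
{s0} --b--> {s0,s3}  [new]
{s1,s2} --a--> {s1,s2,s3,s4}  [new]
{s1,s2} --b--> {s1,s2}  [seen]
{s0,s3} --a--> {s1,s2,s4}  [new]
{s0,s3} --b--> {s0,s3,s4}  [new]
{s1,s2,s3,s4} --a--> {s1,s2,s3,s4}  [seen]
{s1,s2,s3,s4} --b--> {s0,s1,s2,s4}  [new]
{s1,s2,s4} --a--> {s1,s2,s3,s4}  [seen]
{s1,s2,s4} --b--> {s0,s1,s2}  [new]
{s0,s3,s4} --a--> {s1,s2,s4}  [seen]
{s0,s3,s4} --b--> {s0,s1,s3,s4}  [new]
{s0,s1,s2,s4} --a--> {s1,s2,s3,s4}  [seen]
{s0,s1,s2,s4} --b--> {s0,s1,s2,s3}  [new]
{s0,s1,s2} --a--> {s1,s2,s3,s4}  [seen]
{s0,s1,s2} --b--> {s0,s1,s2,s3}  [seen]
{s0,s1,s3,s4} --a--> {s1,s2,s4}  [seen]
{s0,s1,s3,s4} --b--> {s0,s1,s2,s3,s4}  [new]
{s0,s1,s2,s3} --a--> {s1,s2,s3,s4}  [seen]
{s0,s1,s2,s3} --b--> {s0,s1,s2,s3,s4}  [seen]
{s0,s1,s2,s3,s4} --a--> {s1,s2,s3,s4}  [seen]
{s0,s1,s2,s3,s4} --b--> {s0,s1,s2,s3,s4}  [seen]
Reachable DFA states: {s0}, {s1,s2}, {s0,s3}, {s1,s2,s3,s4}, {s1,s2,s4}, {s0,s3,s4}, {s0,s1,s2,s4}, {s0,s1,s2}, {s0,s1,s3,s4}, {s0,s1,s2,s3}, {s0,s1,s2,s3,s4}.
Accepting DFA states (contain an NFA accepting state): {s1,s2}, {s0,s3}, {s1,s2,s3,s4}, {s1,s2,s4}, {s0,s3,s4}, {s0,s1,s2,s4}, {s0,s1,s2}, {s0,s1,s3,s4}, {s0,s1,s2,s3}, {s0,s1,s2,s3,s4}.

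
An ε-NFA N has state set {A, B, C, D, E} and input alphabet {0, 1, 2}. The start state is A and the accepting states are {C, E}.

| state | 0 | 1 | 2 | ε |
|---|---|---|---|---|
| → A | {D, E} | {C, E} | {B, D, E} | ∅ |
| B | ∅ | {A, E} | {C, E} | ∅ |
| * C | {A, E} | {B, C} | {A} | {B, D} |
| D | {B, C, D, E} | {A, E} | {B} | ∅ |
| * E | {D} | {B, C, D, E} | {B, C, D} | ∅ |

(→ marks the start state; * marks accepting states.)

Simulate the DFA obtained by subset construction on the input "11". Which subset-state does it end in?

{A, B, C, D, E}

Start: {A}.
δ(A,1) = {C, E}.
Union: {C, E}.
ε-closure gives {B, C, D, E}.
After 1: {B, C, D, E}.
δ(B,1) = {A, E}; δ(C,1) = {B, C}; δ(D,1) = {A, E}; δ(E,1) = {B, C, D, E}.
Union: {A, B, C, D, E}.
After 1: {A, B, C, D, E}.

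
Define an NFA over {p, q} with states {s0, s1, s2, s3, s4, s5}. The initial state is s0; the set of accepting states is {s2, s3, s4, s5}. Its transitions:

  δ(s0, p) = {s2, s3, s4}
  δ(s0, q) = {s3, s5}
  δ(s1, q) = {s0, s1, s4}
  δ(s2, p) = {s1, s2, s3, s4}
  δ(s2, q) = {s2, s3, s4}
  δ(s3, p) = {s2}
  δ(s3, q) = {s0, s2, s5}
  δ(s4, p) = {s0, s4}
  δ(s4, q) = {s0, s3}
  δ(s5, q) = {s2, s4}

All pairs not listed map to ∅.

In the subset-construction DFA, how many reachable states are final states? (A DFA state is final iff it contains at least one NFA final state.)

Start state of the DFA: {s0}.
{s0} --p--> {s2, s3, s4}  [new]
{s0} --q--> {s3, s5}  [new]
{s2, s3, s4} --p--> {s0, s1, s2, s3, s4}  [new]
{s2, s3, s4} --q--> {s0, s2, s3, s4, s5}  [new]
{s3, s5} --p--> {s2}  [new]
{s3, s5} --q--> {s0, s2, s4, s5}  [new]
{s0, s1, s2, s3, s4} --p--> {s0, s1, s2, s3, s4}  [seen]
{s0, s1, s2, s3, s4} --q--> {s0, s1, s2, s3, s4, s5}  [new]
{s0, s2, s3, s4, s5} --p--> {s0, s1, s2, s3, s4}  [seen]
{s0, s2, s3, s4, s5} --q--> {s0, s2, s3, s4, s5}  [seen]
{s2} --p--> {s1, s2, s3, s4}  [new]
{s2} --q--> {s2, s3, s4}  [seen]
{s0, s2, s4, s5} --p--> {s0, s1, s2, s3, s4}  [seen]
{s0, s2, s4, s5} --q--> {s0, s2, s3, s4, s5}  [seen]
{s0, s1, s2, s3, s4, s5} --p--> {s0, s1, s2, s3, s4}  [seen]
{s0, s1, s2, s3, s4, s5} --q--> {s0, s1, s2, s3, s4, s5}  [seen]
{s1, s2, s3, s4} --p--> {s0, s1, s2, s3, s4}  [seen]
{s1, s2, s3, s4} --q--> {s0, s1, s2, s3, s4, s5}  [seen]
Reachable DFA states: {s0}, {s2, s3, s4}, {s3, s5}, {s0, s1, s2, s3, s4}, {s0, s2, s3, s4, s5}, {s2}, {s0, s2, s4, s5}, {s0, s1, s2, s3, s4, s5}, {s1, s2, s3, s4}.
Accepting DFA states (contain an NFA accepting state): {s2, s3, s4}, {s3, s5}, {s0, s1, s2, s3, s4}, {s0, s2, s3, s4, s5}, {s2}, {s0, s2, s4, s5}, {s0, s1, s2, s3, s4, s5}, {s1, s2, s3, s4}.

8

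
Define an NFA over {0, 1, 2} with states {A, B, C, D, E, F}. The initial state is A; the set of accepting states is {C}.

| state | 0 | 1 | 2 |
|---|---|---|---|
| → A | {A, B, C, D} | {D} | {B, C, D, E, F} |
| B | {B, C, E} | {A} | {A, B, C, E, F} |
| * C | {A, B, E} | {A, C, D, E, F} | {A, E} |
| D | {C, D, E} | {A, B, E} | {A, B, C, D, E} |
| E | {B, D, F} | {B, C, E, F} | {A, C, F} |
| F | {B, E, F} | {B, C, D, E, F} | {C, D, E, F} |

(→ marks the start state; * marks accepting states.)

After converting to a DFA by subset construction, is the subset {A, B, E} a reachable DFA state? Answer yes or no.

yes

Start state of the DFA: {A}.
{A} --0--> {A, B, C, D}  [new]
{A} --1--> {D}  [new]
{A} --2--> {B, C, D, E, F}  [new]
{A, B, C, D} --0--> {A, B, C, D, E}  [new]
{A, B, C, D} --1--> {A, B, C, D, E, F}  [new]
{A, B, C, D} --2--> {A, B, C, D, E, F}  [seen]
{D} --0--> {C, D, E}  [new]
{D} --1--> {A, B, E}  [new]
{D} --2--> {A, B, C, D, E}  [seen]
{B, C, D, E, F} --0--> {A, B, C, D, E, F}  [seen]
{B, C, D, E, F} --1--> {A, B, C, D, E, F}  [seen]
{B, C, D, E, F} --2--> {A, B, C, D, E, F}  [seen]
{A, B, C, D, E} --0--> {A, B, C, D, E, F}  [seen]
{A, B, C, D, E} --1--> {A, B, C, D, E, F}  [seen]
{A, B, C, D, E} --2--> {A, B, C, D, E, F}  [seen]
{A, B, C, D, E, F} --0--> {A, B, C, D, E, F}  [seen]
{A, B, C, D, E, F} --1--> {A, B, C, D, E, F}  [seen]
{A, B, C, D, E, F} --2--> {A, B, C, D, E, F}  [seen]
{C, D, E} --0--> {A, B, C, D, E, F}  [seen]
{C, D, E} --1--> {A, B, C, D, E, F}  [seen]
{C, D, E} --2--> {A, B, C, D, E, F}  [seen]
{A, B, E} --0--> {A, B, C, D, E, F}  [seen]
{A, B, E} --1--> {A, B, C, D, E, F}  [seen]
{A, B, E} --2--> {A, B, C, D, E, F}  [seen]
Reachable DFA states: {A}, {A, B, C, D}, {D}, {B, C, D, E, F}, {A, B, C, D, E}, {A, B, C, D, E, F}, {C, D, E}, {A, B, E}.
{A, B, E} is among them.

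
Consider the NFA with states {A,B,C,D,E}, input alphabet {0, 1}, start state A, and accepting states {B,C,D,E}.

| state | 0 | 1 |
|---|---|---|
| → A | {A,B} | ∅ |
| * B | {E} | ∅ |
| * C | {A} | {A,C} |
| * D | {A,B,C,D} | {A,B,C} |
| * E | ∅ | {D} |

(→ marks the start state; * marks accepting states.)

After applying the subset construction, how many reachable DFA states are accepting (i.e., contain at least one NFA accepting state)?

7

Start state of the DFA: {A}.
{A} --0--> {A,B}  [new]
{A} --1--> ∅  [new]
{A,B} --0--> {A,B,E}  [new]
{A,B} --1--> ∅  [seen]
∅ --0--> ∅  [seen]
∅ --1--> ∅  [seen]
{A,B,E} --0--> {A,B,E}  [seen]
{A,B,E} --1--> {D}  [new]
{D} --0--> {A,B,C,D}  [new]
{D} --1--> {A,B,C}  [new]
{A,B,C,D} --0--> {A,B,C,D,E}  [new]
{A,B,C,D} --1--> {A,B,C}  [seen]
{A,B,C} --0--> {A,B,E}  [seen]
{A,B,C} --1--> {A,C}  [new]
{A,B,C,D,E} --0--> {A,B,C,D,E}  [seen]
{A,B,C,D,E} --1--> {A,B,C,D}  [seen]
{A,C} --0--> {A,B}  [seen]
{A,C} --1--> {A,C}  [seen]
Reachable DFA states: {A}, {A,B}, ∅, {A,B,E}, {D}, {A,B,C,D}, {A,B,C}, {A,B,C,D,E}, {A,C}.
Accepting DFA states (contain an NFA accepting state): {A,B}, {A,B,E}, {D}, {A,B,C,D}, {A,B,C}, {A,B,C,D,E}, {A,C}.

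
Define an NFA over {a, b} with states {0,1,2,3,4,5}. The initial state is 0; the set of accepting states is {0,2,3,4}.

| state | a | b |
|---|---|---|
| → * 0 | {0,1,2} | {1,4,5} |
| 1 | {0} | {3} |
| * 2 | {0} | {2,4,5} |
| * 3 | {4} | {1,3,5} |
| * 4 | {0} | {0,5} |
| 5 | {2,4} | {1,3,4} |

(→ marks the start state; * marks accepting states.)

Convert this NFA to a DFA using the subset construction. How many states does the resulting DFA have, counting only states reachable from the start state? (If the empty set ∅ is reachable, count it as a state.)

Start state of the DFA: {0}.
{0} --a--> {0,1,2}  [new]
{0} --b--> {1,4,5}  [new]
{0,1,2} --a--> {0,1,2}  [seen]
{0,1,2} --b--> {1,2,3,4,5}  [new]
{1,4,5} --a--> {0,2,4}  [new]
{1,4,5} --b--> {0,1,3,4,5}  [new]
{1,2,3,4,5} --a--> {0,2,4}  [seen]
{1,2,3,4,5} --b--> {0,1,2,3,4,5}  [new]
{0,2,4} --a--> {0,1,2}  [seen]
{0,2,4} --b--> {0,1,2,4,5}  [new]
{0,1,3,4,5} --a--> {0,1,2,4}  [new]
{0,1,3,4,5} --b--> {0,1,3,4,5}  [seen]
{0,1,2,3,4,5} --a--> {0,1,2,4}  [seen]
{0,1,2,3,4,5} --b--> {0,1,2,3,4,5}  [seen]
{0,1,2,4,5} --a--> {0,1,2,4}  [seen]
{0,1,2,4,5} --b--> {0,1,2,3,4,5}  [seen]
{0,1,2,4} --a--> {0,1,2}  [seen]
{0,1,2,4} --b--> {0,1,2,3,4,5}  [seen]
Reachable DFA states: {0}, {0,1,2}, {1,4,5}, {1,2,3,4,5}, {0,2,4}, {0,1,3,4,5}, {0,1,2,3,4,5}, {0,1,2,4,5}, {0,1,2,4}.

9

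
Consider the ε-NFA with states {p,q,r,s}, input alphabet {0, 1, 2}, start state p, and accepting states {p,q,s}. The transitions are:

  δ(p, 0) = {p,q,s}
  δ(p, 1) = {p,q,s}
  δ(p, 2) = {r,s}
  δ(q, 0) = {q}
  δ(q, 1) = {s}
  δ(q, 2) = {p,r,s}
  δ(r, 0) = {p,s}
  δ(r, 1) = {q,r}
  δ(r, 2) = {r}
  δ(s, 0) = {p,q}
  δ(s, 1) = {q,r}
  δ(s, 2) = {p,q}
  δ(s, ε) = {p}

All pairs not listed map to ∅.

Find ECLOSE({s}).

Begin with {s}.
s →ε {p}; add p.
ε-closure = {p,s}.

{p,s}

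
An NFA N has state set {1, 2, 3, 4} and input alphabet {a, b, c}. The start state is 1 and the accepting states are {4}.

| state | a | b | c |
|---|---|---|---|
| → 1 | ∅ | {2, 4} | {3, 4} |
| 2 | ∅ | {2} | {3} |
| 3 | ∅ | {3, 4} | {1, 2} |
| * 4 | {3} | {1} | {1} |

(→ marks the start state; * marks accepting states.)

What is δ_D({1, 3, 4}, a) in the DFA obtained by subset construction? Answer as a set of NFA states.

δ(1,a) = ∅; δ(3,a) = ∅; δ(4,a) = {3}.
Union: {3}.

{3}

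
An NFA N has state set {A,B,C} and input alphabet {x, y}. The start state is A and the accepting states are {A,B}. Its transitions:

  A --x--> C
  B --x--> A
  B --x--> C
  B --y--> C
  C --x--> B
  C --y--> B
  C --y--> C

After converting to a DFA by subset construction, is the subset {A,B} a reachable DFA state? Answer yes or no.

no

Start state of the DFA: {A}.
{A} --x--> {C}  [new]
{A} --y--> ∅  [new]
{C} --x--> {B}  [new]
{C} --y--> {B,C}  [new]
∅ --x--> ∅  [seen]
∅ --y--> ∅  [seen]
{B} --x--> {A,C}  [new]
{B} --y--> {C}  [seen]
{B,C} --x--> {A,B,C}  [new]
{B,C} --y--> {B,C}  [seen]
{A,C} --x--> {B,C}  [seen]
{A,C} --y--> {B,C}  [seen]
{A,B,C} --x--> {A,B,C}  [seen]
{A,B,C} --y--> {B,C}  [seen]
Reachable DFA states: {A}, {C}, ∅, {B}, {B,C}, {A,C}, {A,B,C}.
{A,B} is not among them.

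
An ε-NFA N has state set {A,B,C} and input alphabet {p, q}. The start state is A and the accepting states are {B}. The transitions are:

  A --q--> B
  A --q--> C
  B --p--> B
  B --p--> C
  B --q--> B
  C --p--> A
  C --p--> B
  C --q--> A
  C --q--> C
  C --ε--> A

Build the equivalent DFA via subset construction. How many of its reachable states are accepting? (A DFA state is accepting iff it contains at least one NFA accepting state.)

Start state of the DFA: {A} (ε-closure of the NFA start).
{A} --p--> ∅  [new]
{A} --q--> {A,B,C}  [new]
∅ --p--> ∅  [seen]
∅ --q--> ∅  [seen]
{A,B,C} --p--> {A,B,C}  [seen]
{A,B,C} --q--> {A,B,C}  [seen]
Reachable DFA states: {A}, ∅, {A,B,C}.
Accepting DFA states (contain an NFA accepting state): {A,B,C}.

1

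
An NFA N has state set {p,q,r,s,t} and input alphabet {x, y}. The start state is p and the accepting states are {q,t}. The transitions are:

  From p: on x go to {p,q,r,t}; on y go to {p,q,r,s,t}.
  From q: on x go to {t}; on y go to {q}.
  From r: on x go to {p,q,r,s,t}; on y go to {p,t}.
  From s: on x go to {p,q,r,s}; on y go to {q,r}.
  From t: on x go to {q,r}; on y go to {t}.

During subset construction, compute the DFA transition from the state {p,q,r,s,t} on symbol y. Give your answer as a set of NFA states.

δ(p,y) = {p,q,r,s,t}; δ(q,y) = {q}; δ(r,y) = {p,t}; δ(s,y) = {q,r}; δ(t,y) = {t}.
Union: {p,q,r,s,t}.

{p,q,r,s,t}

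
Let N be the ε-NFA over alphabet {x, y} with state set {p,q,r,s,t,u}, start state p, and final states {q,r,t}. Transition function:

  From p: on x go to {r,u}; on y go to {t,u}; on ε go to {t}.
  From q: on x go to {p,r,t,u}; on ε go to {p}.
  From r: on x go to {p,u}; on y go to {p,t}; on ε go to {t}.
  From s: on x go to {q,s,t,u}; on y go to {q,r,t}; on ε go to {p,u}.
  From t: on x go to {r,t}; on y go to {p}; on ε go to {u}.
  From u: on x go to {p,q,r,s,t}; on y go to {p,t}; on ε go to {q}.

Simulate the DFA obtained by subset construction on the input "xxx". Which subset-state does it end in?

Start: {p,q,t,u}.
δ(p,x) = {r,u}; δ(q,x) = {p,r,t,u}; δ(t,x) = {r,t}; δ(u,x) = {p,q,r,s,t}.
Union: {p,q,r,s,t,u}.
After x: {p,q,r,s,t,u}.
δ(p,x) = {r,u}; δ(q,x) = {p,r,t,u}; δ(r,x) = {p,u}; δ(s,x) = {q,s,t,u}; δ(t,x) = {r,t}; δ(u,x) = {p,q,r,s,t}.
Union: {p,q,r,s,t,u}.
After x: {p,q,r,s,t,u}.
δ(p,x) = {r,u}; δ(q,x) = {p,r,t,u}; δ(r,x) = {p,u}; δ(s,x) = {q,s,t,u}; δ(t,x) = {r,t}; δ(u,x) = {p,q,r,s,t}.
Union: {p,q,r,s,t,u}.
After x: {p,q,r,s,t,u}.

{p,q,r,s,t,u}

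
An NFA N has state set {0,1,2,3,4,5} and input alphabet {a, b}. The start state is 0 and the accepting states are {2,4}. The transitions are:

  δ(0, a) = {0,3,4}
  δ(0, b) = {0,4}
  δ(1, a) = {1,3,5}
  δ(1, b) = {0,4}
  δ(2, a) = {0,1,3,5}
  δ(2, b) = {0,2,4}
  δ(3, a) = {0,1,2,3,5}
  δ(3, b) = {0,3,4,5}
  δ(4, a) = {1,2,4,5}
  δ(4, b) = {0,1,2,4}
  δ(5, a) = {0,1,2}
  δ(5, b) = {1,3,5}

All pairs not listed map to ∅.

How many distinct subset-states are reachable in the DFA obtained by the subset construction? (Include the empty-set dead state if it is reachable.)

Start state of the DFA: {0}.
{0} --a--> {0,3,4}  [new]
{0} --b--> {0,4}  [new]
{0,3,4} --a--> {0,1,2,3,4,5}  [new]
{0,3,4} --b--> {0,1,2,3,4,5}  [seen]
{0,4} --a--> {0,1,2,3,4,5}  [seen]
{0,4} --b--> {0,1,2,4}  [new]
{0,1,2,3,4,5} --a--> {0,1,2,3,4,5}  [seen]
{0,1,2,3,4,5} --b--> {0,1,2,3,4,5}  [seen]
{0,1,2,4} --a--> {0,1,2,3,4,5}  [seen]
{0,1,2,4} --b--> {0,1,2,4}  [seen]
Reachable DFA states: {0}, {0,3,4}, {0,4}, {0,1,2,3,4,5}, {0,1,2,4}.

5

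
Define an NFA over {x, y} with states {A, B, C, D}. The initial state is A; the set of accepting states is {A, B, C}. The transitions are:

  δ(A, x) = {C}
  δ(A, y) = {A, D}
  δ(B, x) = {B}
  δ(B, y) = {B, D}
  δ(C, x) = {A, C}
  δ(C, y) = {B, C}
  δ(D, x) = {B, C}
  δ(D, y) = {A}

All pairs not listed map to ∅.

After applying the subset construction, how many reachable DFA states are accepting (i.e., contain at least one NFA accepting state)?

8

Start state of the DFA: {A}.
{A} --x--> {C}  [new]
{A} --y--> {A, D}  [new]
{C} --x--> {A, C}  [new]
{C} --y--> {B, C}  [new]
{A, D} --x--> {B, C}  [seen]
{A, D} --y--> {A, D}  [seen]
{A, C} --x--> {A, C}  [seen]
{A, C} --y--> {A, B, C, D}  [new]
{B, C} --x--> {A, B, C}  [new]
{B, C} --y--> {B, C, D}  [new]
{A, B, C, D} --x--> {A, B, C}  [seen]
{A, B, C, D} --y--> {A, B, C, D}  [seen]
{A, B, C} --x--> {A, B, C}  [seen]
{A, B, C} --y--> {A, B, C, D}  [seen]
{B, C, D} --x--> {A, B, C}  [seen]
{B, C, D} --y--> {A, B, C, D}  [seen]
Reachable DFA states: {A}, {C}, {A, D}, {A, C}, {B, C}, {A, B, C, D}, {A, B, C}, {B, C, D}.
Accepting DFA states (contain an NFA accepting state): {A}, {C}, {A, D}, {A, C}, {B, C}, {A, B, C, D}, {A, B, C}, {B, C, D}.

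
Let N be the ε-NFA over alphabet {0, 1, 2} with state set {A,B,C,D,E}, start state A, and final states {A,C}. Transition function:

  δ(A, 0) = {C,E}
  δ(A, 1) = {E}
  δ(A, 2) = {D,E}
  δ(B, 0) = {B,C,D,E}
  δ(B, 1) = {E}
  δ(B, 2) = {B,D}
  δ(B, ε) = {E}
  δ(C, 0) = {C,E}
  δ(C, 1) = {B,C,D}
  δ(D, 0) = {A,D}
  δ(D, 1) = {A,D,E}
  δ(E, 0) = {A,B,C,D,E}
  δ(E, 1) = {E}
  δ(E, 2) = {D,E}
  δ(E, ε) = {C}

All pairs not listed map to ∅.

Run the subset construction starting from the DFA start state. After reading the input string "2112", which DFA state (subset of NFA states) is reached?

{B,C,D,E}

Start: {A}.
δ(A,2) = {D,E}.
Union: {D,E}.
ε-closure gives {C,D,E}.
After 2: {C,D,E}.
δ(C,1) = {B,C,D}; δ(D,1) = {A,D,E}; δ(E,1) = {E}.
Union: {A,B,C,D,E}.
After 1: {A,B,C,D,E}.
δ(A,1) = {E}; δ(B,1) = {E}; δ(C,1) = {B,C,D}; δ(D,1) = {A,D,E}; δ(E,1) = {E}.
Union: {A,B,C,D,E}.
After 1: {A,B,C,D,E}.
δ(A,2) = {D,E}; δ(B,2) = {B,D}; δ(C,2) = ∅; δ(D,2) = ∅; δ(E,2) = {D,E}.
Union: {B,D,E}.
ε-closure gives {B,C,D,E}.
After 2: {B,C,D,E}.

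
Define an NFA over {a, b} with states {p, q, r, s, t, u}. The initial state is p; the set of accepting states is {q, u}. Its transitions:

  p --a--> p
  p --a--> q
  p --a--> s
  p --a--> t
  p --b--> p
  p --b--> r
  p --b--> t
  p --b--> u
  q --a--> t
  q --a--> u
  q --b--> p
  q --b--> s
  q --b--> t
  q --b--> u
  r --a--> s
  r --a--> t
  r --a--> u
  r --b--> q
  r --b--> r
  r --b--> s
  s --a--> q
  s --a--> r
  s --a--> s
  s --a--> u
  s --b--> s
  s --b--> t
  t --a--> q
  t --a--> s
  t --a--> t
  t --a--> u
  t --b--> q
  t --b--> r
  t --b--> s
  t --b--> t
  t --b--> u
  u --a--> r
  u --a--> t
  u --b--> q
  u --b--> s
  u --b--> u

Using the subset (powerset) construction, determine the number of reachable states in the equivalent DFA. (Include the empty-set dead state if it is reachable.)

4

Start state of the DFA: {p}.
{p} --a--> {p, q, s, t}  [new]
{p} --b--> {p, r, t, u}  [new]
{p, q, s, t} --a--> {p, q, r, s, t, u}  [new]
{p, q, s, t} --b--> {p, q, r, s, t, u}  [seen]
{p, r, t, u} --a--> {p, q, r, s, t, u}  [seen]
{p, r, t, u} --b--> {p, q, r, s, t, u}  [seen]
{p, q, r, s, t, u} --a--> {p, q, r, s, t, u}  [seen]
{p, q, r, s, t, u} --b--> {p, q, r, s, t, u}  [seen]
Reachable DFA states: {p}, {p, q, s, t}, {p, r, t, u}, {p, q, r, s, t, u}.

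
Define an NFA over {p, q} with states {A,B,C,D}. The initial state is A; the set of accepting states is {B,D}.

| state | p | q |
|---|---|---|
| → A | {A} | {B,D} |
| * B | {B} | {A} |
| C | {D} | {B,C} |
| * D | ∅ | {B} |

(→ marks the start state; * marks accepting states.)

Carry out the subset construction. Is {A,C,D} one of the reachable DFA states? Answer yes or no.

Start state of the DFA: {A}.
{A} --p--> {A}  [seen]
{A} --q--> {B,D}  [new]
{B,D} --p--> {B}  [new]
{B,D} --q--> {A,B}  [new]
{B} --p--> {B}  [seen]
{B} --q--> {A}  [seen]
{A,B} --p--> {A,B}  [seen]
{A,B} --q--> {A,B,D}  [new]
{A,B,D} --p--> {A,B}  [seen]
{A,B,D} --q--> {A,B,D}  [seen]
Reachable DFA states: {A}, {B,D}, {B}, {A,B}, {A,B,D}.
{A,C,D} is not among them.

no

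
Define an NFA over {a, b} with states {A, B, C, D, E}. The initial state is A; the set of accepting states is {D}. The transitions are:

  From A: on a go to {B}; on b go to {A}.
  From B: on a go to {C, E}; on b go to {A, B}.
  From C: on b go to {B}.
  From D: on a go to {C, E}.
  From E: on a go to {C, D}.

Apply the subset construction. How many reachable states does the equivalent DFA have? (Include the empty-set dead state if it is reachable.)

7

Start state of the DFA: {A}.
{A} --a--> {B}  [new]
{A} --b--> {A}  [seen]
{B} --a--> {C, E}  [new]
{B} --b--> {A, B}  [new]
{C, E} --a--> {C, D}  [new]
{C, E} --b--> {B}  [seen]
{A, B} --a--> {B, C, E}  [new]
{A, B} --b--> {A, B}  [seen]
{C, D} --a--> {C, E}  [seen]
{C, D} --b--> {B}  [seen]
{B, C, E} --a--> {C, D, E}  [new]
{B, C, E} --b--> {A, B}  [seen]
{C, D, E} --a--> {C, D, E}  [seen]
{C, D, E} --b--> {B}  [seen]
Reachable DFA states: {A}, {B}, {C, E}, {A, B}, {C, D}, {B, C, E}, {C, D, E}.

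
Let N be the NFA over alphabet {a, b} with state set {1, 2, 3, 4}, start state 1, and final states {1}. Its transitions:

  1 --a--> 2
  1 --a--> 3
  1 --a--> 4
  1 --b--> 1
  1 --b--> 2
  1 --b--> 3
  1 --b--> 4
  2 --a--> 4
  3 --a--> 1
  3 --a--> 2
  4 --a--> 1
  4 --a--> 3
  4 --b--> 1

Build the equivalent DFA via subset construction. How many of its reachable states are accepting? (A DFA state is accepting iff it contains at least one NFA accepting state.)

2

Start state of the DFA: {1}.
{1} --a--> {2, 3, 4}  [new]
{1} --b--> {1, 2, 3, 4}  [new]
{2, 3, 4} --a--> {1, 2, 3, 4}  [seen]
{2, 3, 4} --b--> {1}  [seen]
{1, 2, 3, 4} --a--> {1, 2, 3, 4}  [seen]
{1, 2, 3, 4} --b--> {1, 2, 3, 4}  [seen]
Reachable DFA states: {1}, {2, 3, 4}, {1, 2, 3, 4}.
Accepting DFA states (contain an NFA accepting state): {1}, {1, 2, 3, 4}.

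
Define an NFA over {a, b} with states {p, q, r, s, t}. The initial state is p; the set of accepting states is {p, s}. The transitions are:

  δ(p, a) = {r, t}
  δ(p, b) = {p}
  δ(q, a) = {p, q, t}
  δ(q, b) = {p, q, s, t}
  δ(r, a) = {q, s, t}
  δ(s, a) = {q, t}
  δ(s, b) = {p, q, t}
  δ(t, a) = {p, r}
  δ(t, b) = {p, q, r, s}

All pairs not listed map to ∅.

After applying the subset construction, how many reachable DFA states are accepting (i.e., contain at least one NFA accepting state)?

Start state of the DFA: {p}.
{p} --a--> {r, t}  [new]
{p} --b--> {p}  [seen]
{r, t} --a--> {p, q, r, s, t}  [new]
{r, t} --b--> {p, q, r, s}  [new]
{p, q, r, s, t} --a--> {p, q, r, s, t}  [seen]
{p, q, r, s, t} --b--> {p, q, r, s, t}  [seen]
{p, q, r, s} --a--> {p, q, r, s, t}  [seen]
{p, q, r, s} --b--> {p, q, s, t}  [new]
{p, q, s, t} --a--> {p, q, r, t}  [new]
{p, q, s, t} --b--> {p, q, r, s, t}  [seen]
{p, q, r, t} --a--> {p, q, r, s, t}  [seen]
{p, q, r, t} --b--> {p, q, r, s, t}  [seen]
Reachable DFA states: {p}, {r, t}, {p, q, r, s, t}, {p, q, r, s}, {p, q, s, t}, {p, q, r, t}.
Accepting DFA states (contain an NFA accepting state): {p}, {p, q, r, s, t}, {p, q, r, s}, {p, q, s, t}, {p, q, r, t}.

5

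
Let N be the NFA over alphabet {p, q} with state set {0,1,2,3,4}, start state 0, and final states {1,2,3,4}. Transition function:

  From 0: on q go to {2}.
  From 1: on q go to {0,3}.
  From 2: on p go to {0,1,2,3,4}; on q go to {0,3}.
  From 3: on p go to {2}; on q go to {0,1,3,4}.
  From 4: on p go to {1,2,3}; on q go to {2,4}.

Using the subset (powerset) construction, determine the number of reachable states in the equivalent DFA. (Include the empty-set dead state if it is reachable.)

5

Start state of the DFA: {0}.
{0} --p--> ∅  [new]
{0} --q--> {2}  [new]
∅ --p--> ∅  [seen]
∅ --q--> ∅  [seen]
{2} --p--> {0,1,2,3,4}  [new]
{2} --q--> {0,3}  [new]
{0,1,2,3,4} --p--> {0,1,2,3,4}  [seen]
{0,1,2,3,4} --q--> {0,1,2,3,4}  [seen]
{0,3} --p--> {2}  [seen]
{0,3} --q--> {0,1,2,3,4}  [seen]
Reachable DFA states: {0}, ∅, {2}, {0,1,2,3,4}, {0,3}.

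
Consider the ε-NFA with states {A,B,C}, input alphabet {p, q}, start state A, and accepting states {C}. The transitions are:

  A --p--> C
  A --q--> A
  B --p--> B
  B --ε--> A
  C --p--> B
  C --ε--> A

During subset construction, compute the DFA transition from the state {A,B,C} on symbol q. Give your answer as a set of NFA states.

{A}

δ(A,q) = {A}; δ(B,q) = ∅; δ(C,q) = ∅.
Union: {A}.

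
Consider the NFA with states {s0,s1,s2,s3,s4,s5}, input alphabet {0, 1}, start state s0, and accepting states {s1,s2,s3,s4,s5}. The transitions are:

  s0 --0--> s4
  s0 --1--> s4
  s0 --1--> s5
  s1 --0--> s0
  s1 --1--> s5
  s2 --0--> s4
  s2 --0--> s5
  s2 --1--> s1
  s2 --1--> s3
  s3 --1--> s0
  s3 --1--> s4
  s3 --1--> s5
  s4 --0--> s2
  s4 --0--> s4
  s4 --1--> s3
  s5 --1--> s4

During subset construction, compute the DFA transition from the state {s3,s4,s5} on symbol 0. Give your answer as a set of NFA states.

{s2,s4}

δ(s3,0) = ∅; δ(s4,0) = {s2,s4}; δ(s5,0) = ∅.
Union: {s2,s4}.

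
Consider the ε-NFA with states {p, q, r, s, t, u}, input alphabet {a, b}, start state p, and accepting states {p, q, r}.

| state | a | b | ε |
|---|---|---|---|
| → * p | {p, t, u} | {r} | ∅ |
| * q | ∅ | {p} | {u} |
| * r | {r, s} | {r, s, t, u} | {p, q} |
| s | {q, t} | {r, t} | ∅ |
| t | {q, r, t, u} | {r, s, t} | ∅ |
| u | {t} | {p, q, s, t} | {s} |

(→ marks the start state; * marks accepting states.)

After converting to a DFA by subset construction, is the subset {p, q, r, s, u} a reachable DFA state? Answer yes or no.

yes

Start state of the DFA: {p} (ε-closure of the NFA start).
{p} --a--> {p, s, t, u}  [new]
{p} --b--> {p, q, r, s, u}  [new]
{p, s, t, u} --a--> {p, q, r, s, t, u}  [new]
{p, s, t, u} --b--> {p, q, r, s, t, u}  [seen]
{p, q, r, s, u} --a--> {p, q, r, s, t, u}  [seen]
{p, q, r, s, u} --b--> {p, q, r, s, t, u}  [seen]
{p, q, r, s, t, u} --a--> {p, q, r, s, t, u}  [seen]
{p, q, r, s, t, u} --b--> {p, q, r, s, t, u}  [seen]
Reachable DFA states: {p}, {p, s, t, u}, {p, q, r, s, u}, {p, q, r, s, t, u}.
{p, q, r, s, u} is among them.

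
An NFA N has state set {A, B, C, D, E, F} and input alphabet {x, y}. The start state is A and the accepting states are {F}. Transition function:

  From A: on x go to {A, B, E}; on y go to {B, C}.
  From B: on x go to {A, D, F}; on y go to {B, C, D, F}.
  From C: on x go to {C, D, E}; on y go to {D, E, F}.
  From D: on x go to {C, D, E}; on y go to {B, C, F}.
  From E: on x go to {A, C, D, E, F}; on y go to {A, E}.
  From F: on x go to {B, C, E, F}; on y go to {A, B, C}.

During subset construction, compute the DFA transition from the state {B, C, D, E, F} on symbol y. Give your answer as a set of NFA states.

{A, B, C, D, E, F}

δ(B,y) = {B, C, D, F}; δ(C,y) = {D, E, F}; δ(D,y) = {B, C, F}; δ(E,y) = {A, E}; δ(F,y) = {A, B, C}.
Union: {A, B, C, D, E, F}.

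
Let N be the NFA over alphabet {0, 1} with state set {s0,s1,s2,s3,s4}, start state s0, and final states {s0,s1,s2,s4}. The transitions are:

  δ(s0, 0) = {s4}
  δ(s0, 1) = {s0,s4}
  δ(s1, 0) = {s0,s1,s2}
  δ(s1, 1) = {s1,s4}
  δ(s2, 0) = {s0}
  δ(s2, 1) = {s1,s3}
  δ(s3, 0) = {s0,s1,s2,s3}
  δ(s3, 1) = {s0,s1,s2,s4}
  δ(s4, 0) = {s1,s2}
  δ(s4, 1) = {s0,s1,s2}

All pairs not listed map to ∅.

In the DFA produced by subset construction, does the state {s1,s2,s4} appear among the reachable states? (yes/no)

Start state of the DFA: {s0}.
{s0} --0--> {s4}  [new]
{s0} --1--> {s0,s4}  [new]
{s4} --0--> {s1,s2}  [new]
{s4} --1--> {s0,s1,s2}  [new]
{s0,s4} --0--> {s1,s2,s4}  [new]
{s0,s4} --1--> {s0,s1,s2,s4}  [new]
{s1,s2} --0--> {s0,s1,s2}  [seen]
{s1,s2} --1--> {s1,s3,s4}  [new]
{s0,s1,s2} --0--> {s0,s1,s2,s4}  [seen]
{s0,s1,s2} --1--> {s0,s1,s3,s4}  [new]
{s1,s2,s4} --0--> {s0,s1,s2}  [seen]
{s1,s2,s4} --1--> {s0,s1,s2,s3,s4}  [new]
{s0,s1,s2,s4} --0--> {s0,s1,s2,s4}  [seen]
{s0,s1,s2,s4} --1--> {s0,s1,s2,s3,s4}  [seen]
{s1,s3,s4} --0--> {s0,s1,s2,s3}  [new]
{s1,s3,s4} --1--> {s0,s1,s2,s4}  [seen]
{s0,s1,s3,s4} --0--> {s0,s1,s2,s3,s4}  [seen]
{s0,s1,s3,s4} --1--> {s0,s1,s2,s4}  [seen]
{s0,s1,s2,s3,s4} --0--> {s0,s1,s2,s3,s4}  [seen]
{s0,s1,s2,s3,s4} --1--> {s0,s1,s2,s3,s4}  [seen]
{s0,s1,s2,s3} --0--> {s0,s1,s2,s3,s4}  [seen]
{s0,s1,s2,s3} --1--> {s0,s1,s2,s3,s4}  [seen]
Reachable DFA states: {s0}, {s4}, {s0,s4}, {s1,s2}, {s0,s1,s2}, {s1,s2,s4}, {s0,s1,s2,s4}, {s1,s3,s4}, {s0,s1,s3,s4}, {s0,s1,s2,s3,s4}, {s0,s1,s2,s3}.
{s1,s2,s4} is among them.

yes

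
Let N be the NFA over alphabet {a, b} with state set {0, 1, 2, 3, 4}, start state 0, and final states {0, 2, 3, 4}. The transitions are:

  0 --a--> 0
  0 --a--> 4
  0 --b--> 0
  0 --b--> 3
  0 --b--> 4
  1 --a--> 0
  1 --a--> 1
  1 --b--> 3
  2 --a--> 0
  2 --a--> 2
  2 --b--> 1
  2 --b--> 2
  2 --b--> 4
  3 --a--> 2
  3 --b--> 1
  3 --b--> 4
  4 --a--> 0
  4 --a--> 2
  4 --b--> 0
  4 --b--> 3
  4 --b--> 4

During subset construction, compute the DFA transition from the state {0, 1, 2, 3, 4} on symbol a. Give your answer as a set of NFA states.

{0, 1, 2, 4}

δ(0,a) = {0, 4}; δ(1,a) = {0, 1}; δ(2,a) = {0, 2}; δ(3,a) = {2}; δ(4,a) = {0, 2}.
Union: {0, 1, 2, 4}.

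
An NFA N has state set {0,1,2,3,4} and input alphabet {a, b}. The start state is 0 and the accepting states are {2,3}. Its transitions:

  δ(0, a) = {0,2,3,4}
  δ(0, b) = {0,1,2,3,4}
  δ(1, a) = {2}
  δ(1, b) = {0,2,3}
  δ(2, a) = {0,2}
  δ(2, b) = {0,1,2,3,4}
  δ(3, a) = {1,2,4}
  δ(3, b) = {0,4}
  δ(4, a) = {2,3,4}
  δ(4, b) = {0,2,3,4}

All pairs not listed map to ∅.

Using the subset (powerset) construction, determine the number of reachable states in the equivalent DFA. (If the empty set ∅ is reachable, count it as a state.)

3

Start state of the DFA: {0}.
{0} --a--> {0,2,3,4}  [new]
{0} --b--> {0,1,2,3,4}  [new]
{0,2,3,4} --a--> {0,1,2,3,4}  [seen]
{0,2,3,4} --b--> {0,1,2,3,4}  [seen]
{0,1,2,3,4} --a--> {0,1,2,3,4}  [seen]
{0,1,2,3,4} --b--> {0,1,2,3,4}  [seen]
Reachable DFA states: {0}, {0,2,3,4}, {0,1,2,3,4}.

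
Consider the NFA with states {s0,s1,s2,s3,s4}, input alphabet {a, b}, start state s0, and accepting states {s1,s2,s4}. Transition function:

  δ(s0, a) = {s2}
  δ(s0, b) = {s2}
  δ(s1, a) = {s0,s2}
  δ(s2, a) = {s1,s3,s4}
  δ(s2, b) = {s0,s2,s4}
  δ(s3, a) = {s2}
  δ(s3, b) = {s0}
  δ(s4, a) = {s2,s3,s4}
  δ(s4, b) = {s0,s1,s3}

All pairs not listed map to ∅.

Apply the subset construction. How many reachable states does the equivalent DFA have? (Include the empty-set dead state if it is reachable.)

Start state of the DFA: {s0}.
{s0} --a--> {s2}  [new]
{s0} --b--> {s2}  [seen]
{s2} --a--> {s1,s3,s4}  [new]
{s2} --b--> {s0,s2,s4}  [new]
{s1,s3,s4} --a--> {s0,s2,s3,s4}  [new]
{s1,s3,s4} --b--> {s0,s1,s3}  [new]
{s0,s2,s4} --a--> {s1,s2,s3,s4}  [new]
{s0,s2,s4} --b--> {s0,s1,s2,s3,s4}  [new]
{s0,s2,s3,s4} --a--> {s1,s2,s3,s4}  [seen]
{s0,s2,s3,s4} --b--> {s0,s1,s2,s3,s4}  [seen]
{s0,s1,s3} --a--> {s0,s2}  [new]
{s0,s1,s3} --b--> {s0,s2}  [seen]
{s1,s2,s3,s4} --a--> {s0,s1,s2,s3,s4}  [seen]
{s1,s2,s3,s4} --b--> {s0,s1,s2,s3,s4}  [seen]
{s0,s1,s2,s3,s4} --a--> {s0,s1,s2,s3,s4}  [seen]
{s0,s1,s2,s3,s4} --b--> {s0,s1,s2,s3,s4}  [seen]
{s0,s2} --a--> {s1,s2,s3,s4}  [seen]
{s0,s2} --b--> {s0,s2,s4}  [seen]
Reachable DFA states: {s0}, {s2}, {s1,s3,s4}, {s0,s2,s4}, {s0,s2,s3,s4}, {s0,s1,s3}, {s1,s2,s3,s4}, {s0,s1,s2,s3,s4}, {s0,s2}.

9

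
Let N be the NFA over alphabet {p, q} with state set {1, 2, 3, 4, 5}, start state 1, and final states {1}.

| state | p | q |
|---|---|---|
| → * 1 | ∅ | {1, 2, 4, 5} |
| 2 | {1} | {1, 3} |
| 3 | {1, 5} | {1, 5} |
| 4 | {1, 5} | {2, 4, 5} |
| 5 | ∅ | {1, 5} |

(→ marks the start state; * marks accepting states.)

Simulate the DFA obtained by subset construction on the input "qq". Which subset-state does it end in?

{1, 2, 3, 4, 5}

Start: {1}.
δ(1,q) = {1, 2, 4, 5}.
Union: {1, 2, 4, 5}.
After q: {1, 2, 4, 5}.
δ(1,q) = {1, 2, 4, 5}; δ(2,q) = {1, 3}; δ(4,q) = {2, 4, 5}; δ(5,q) = {1, 5}.
Union: {1, 2, 3, 4, 5}.
After q: {1, 2, 3, 4, 5}.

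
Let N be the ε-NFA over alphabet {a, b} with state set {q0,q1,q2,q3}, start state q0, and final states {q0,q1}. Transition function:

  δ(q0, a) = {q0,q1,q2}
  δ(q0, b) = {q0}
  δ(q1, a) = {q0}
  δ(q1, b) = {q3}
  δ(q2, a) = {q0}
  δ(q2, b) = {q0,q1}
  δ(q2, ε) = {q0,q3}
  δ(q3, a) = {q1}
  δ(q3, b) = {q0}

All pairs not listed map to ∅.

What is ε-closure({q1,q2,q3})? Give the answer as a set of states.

Begin with {q1,q2,q3}.
q2 →ε {q0,q3}; add q0.
ε-closure = {q0,q1,q2,q3}.

{q0,q1,q2,q3}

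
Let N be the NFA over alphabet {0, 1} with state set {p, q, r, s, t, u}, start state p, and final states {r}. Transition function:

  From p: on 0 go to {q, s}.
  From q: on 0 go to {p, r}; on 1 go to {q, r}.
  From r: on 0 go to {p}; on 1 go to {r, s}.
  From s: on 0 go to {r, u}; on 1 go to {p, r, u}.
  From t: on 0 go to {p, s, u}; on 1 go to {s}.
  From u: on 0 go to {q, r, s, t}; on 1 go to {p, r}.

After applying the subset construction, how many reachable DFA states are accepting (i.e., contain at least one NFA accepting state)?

Start state of the DFA: {p}.
{p} --0--> {q, s}  [new]
{p} --1--> ∅  [new]
{q, s} --0--> {p, r, u}  [new]
{q, s} --1--> {p, q, r, u}  [new]
∅ --0--> ∅  [seen]
∅ --1--> ∅  [seen]
{p, r, u} --0--> {p, q, r, s, t}  [new]
{p, r, u} --1--> {p, r, s}  [new]
{p, q, r, u} --0--> {p, q, r, s, t}  [seen]
{p, q, r, u} --1--> {p, q, r, s}  [new]
{p, q, r, s, t} --0--> {p, q, r, s, u}  [new]
{p, q, r, s, t} --1--> {p, q, r, s, u}  [seen]
{p, r, s} --0--> {p, q, r, s, u}  [seen]
{p, r, s} --1--> {p, r, s, u}  [new]
{p, q, r, s} --0--> {p, q, r, s, u}  [seen]
{p, q, r, s} --1--> {p, q, r, s, u}  [seen]
{p, q, r, s, u} --0--> {p, q, r, s, t, u}  [new]
{p, q, r, s, u} --1--> {p, q, r, s, u}  [seen]
{p, r, s, u} --0--> {p, q, r, s, t, u}  [seen]
{p, r, s, u} --1--> {p, r, s, u}  [seen]
{p, q, r, s, t, u} --0--> {p, q, r, s, t, u}  [seen]
{p, q, r, s, t, u} --1--> {p, q, r, s, u}  [seen]
Reachable DFA states: {p}, {q, s}, ∅, {p, r, u}, {p, q, r, u}, {p, q, r, s, t}, {p, r, s}, {p, q, r, s}, {p, q, r, s, u}, {p, r, s, u}, {p, q, r, s, t, u}.
Accepting DFA states (contain an NFA accepting state): {p, r, u}, {p, q, r, u}, {p, q, r, s, t}, {p, r, s}, {p, q, r, s}, {p, q, r, s, u}, {p, r, s, u}, {p, q, r, s, t, u}.

8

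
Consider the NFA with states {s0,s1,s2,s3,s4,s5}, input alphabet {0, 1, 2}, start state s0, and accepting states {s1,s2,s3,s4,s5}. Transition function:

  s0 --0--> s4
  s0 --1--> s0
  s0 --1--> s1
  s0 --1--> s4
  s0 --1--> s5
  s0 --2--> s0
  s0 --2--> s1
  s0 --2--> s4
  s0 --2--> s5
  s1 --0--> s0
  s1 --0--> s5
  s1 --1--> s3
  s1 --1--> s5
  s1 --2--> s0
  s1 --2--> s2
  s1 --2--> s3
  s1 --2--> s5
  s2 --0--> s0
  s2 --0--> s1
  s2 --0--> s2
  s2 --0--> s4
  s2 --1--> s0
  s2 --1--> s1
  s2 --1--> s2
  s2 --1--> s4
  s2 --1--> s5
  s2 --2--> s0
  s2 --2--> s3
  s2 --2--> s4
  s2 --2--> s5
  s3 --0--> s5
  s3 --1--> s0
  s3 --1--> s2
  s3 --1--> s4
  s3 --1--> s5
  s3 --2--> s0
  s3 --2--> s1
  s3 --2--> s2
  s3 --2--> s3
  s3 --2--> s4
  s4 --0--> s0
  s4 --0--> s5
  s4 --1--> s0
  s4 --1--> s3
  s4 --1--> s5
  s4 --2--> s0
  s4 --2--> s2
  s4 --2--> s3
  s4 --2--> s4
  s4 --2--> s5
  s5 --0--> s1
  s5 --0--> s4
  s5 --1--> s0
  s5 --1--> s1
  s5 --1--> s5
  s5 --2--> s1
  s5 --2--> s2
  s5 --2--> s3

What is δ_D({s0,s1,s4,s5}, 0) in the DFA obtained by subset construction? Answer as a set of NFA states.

{s0,s1,s4,s5}

δ(s0,0) = {s4}; δ(s1,0) = {s0,s5}; δ(s4,0) = {s0,s5}; δ(s5,0) = {s1,s4}.
Union: {s0,s1,s4,s5}.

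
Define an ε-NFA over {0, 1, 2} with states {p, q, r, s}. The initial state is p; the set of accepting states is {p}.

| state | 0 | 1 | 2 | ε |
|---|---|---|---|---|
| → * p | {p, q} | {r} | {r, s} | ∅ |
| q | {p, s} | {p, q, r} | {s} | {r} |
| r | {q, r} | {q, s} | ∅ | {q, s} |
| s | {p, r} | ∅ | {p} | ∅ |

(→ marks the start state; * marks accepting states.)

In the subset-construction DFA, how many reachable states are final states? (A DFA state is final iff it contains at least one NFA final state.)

Start state of the DFA: {p} (ε-closure of the NFA start).
{p} --0--> {p, q, r, s}  [new]
{p} --1--> {q, r, s}  [new]
{p} --2--> {q, r, s}  [seen]
{p, q, r, s} --0--> {p, q, r, s}  [seen]
{p, q, r, s} --1--> {p, q, r, s}  [seen]
{p, q, r, s} --2--> {p, q, r, s}  [seen]
{q, r, s} --0--> {p, q, r, s}  [seen]
{q, r, s} --1--> {p, q, r, s}  [seen]
{q, r, s} --2--> {p, s}  [new]
{p, s} --0--> {p, q, r, s}  [seen]
{p, s} --1--> {q, r, s}  [seen]
{p, s} --2--> {p, q, r, s}  [seen]
Reachable DFA states: {p}, {p, q, r, s}, {q, r, s}, {p, s}.
Accepting DFA states (contain an NFA accepting state): {p}, {p, q, r, s}, {p, s}.

3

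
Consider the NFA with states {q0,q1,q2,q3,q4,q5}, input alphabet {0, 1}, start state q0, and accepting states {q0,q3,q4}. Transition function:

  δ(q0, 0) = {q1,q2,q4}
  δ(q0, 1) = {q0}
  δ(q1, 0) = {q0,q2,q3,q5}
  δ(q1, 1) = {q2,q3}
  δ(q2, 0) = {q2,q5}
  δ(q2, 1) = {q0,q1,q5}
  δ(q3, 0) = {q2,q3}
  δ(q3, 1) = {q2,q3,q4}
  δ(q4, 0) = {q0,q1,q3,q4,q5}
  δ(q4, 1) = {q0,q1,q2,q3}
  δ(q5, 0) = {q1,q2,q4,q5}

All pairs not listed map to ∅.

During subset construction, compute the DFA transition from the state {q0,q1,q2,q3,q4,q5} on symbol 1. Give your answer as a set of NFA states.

{q0,q1,q2,q3,q4,q5}

δ(q0,1) = {q0}; δ(q1,1) = {q2,q3}; δ(q2,1) = {q0,q1,q5}; δ(q3,1) = {q2,q3,q4}; δ(q4,1) = {q0,q1,q2,q3}; δ(q5,1) = ∅.
Union: {q0,q1,q2,q3,q4,q5}.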